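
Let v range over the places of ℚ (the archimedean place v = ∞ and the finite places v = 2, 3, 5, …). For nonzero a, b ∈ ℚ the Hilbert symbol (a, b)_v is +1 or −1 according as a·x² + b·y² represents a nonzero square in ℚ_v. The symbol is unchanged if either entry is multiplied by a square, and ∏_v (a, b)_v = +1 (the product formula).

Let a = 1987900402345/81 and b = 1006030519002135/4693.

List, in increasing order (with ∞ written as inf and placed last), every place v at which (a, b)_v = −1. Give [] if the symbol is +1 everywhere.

(a, b) ≡ (30745, 12155) mod (ℚ^×)²; places V = {2, 3, 5, 11, 13, 17, 19, 43, ∞}.
(a,b)_5: α=1, u≡4; β=1, v≡4 (mod 5); (4|5)=+1, (4|5)=+1; sign (−1)^0·+1^1·+1^1 = +1.
(a,b)_∞: sgn(30745)=+, sgn(12155)=+, so +1.
(a,b)_19: α=0, u≡2; β=-2, v≡13 (mod 19); (2|19)=-1, (13|19)=-1; sign (−1)^0·-1^-2·-1^0 = +1.
(a,b)_13: α=1, u≡1; β=-1, v≡12 (mod 13); (1|13)=+1, (12|13)=+1; sign (−1)^0·+1^-1·+1^1 = +1.
(a,b)_2: α=0, β=0; u≡1, v≡3 (mod 8); ε(u)ε(v)=0·1, αω(v)=0·1, βω(u)=0·0; sum ≡ 0  ⇒  +1.
(a,b)_43: α=3, u≡32; β=4, v≡7 (mod 43); (32|43)=-1, (7|43)=-1; sign (−1)^0·-1^4·-1^3 = -1.
(a,b)_17: α=2, u≡1; β=3, v≡13 (mod 17); (1|17)=+1, (13|17)=+1; sign (−1)^0·+1^3·+1^2 = +1.
(a,b)_3: α=-4, u≡1; β=2, v≡2 (mod 3); (1|3)=+1, (2|3)=-1; sign (−1)^0·+1^2·-1^-4 = +1.
(a,b)_11: α=3, u≡9; β=3, v≡1 (mod 11); (9|11)=+1, (1|11)=+1; sign (−1)^1·+1^3·+1^3 = -1.
Ram(30745, 12155) = {11, 43}; no ℚ_11-point on the conic.

[11, 43]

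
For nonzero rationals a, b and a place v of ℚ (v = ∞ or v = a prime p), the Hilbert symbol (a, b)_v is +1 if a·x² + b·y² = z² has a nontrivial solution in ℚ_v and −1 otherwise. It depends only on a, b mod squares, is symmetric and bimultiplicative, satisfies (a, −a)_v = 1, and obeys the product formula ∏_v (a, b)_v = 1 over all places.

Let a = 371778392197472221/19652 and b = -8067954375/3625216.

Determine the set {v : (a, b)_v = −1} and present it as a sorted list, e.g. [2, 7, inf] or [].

(a, b) ≡ (689333, -943) mod (ℚ^×)²; places V = {2, 3, 5, 7, 13, 17, 19, 23, 41, 43, ∞}.
(a,b)_43: α=1, u≡40; β=0, v≡26 (mod 43); (40|43)=+1, (26|43)=-1; sign (−1)^0·+1^0·-1^1 = -1.
(a,b)_5: α=0, u≡3; β=4, v≡3 (mod 5); (3|5)=-1, (3|5)=-1; sign (−1)^0·-1^4·-1^0 = +1.
(a,b)_2: α=-2, β=-8; u≡5, v≡1 (mod 8); ε(u)ε(v)=0·0, αω(v)=-2·0, βω(u)=-8·1; sum ≡ 0  ⇒  +1.
(a,b)_23: α=3, u≡13; β=1, v≡17 (mod 23); (13|23)=+1, (17|23)=-1; sign (−1)^1·+1^1·-1^3 = +1.
(a,b)_7: α=0, u≡1; β=-2, v≡2 (mod 7); (1|7)=+1, (2|7)=+1; sign (−1)^0·+1^-2·+1^0 = +1.
(a,b)_41: α=3, u≡27; β=1, v≡20 (mod 41); (27|41)=-1, (20|41)=+1; sign (−1)^0·-1^1·+1^3 = -1.
(a,b)_∞: sgn(689333)=+, sgn(-943)=−, so +1.
(a,b)_19: α=2, u≡3; β=0, v≡4 (mod 19); (3|19)=-1, (4|19)=+1; sign (−1)^0·-1^0·+1^2 = +1.
(a,b)_17: α=-3, u≡1; β=-2, v≡4 (mod 17); (1|17)=+1, (4|17)=+1; sign (−1)^0·+1^-2·+1^-3 = +1.
(a,b)_3: α=0, u≡2; β=4, v≡2 (mod 3); (2|3)=-1, (2|3)=-1; sign (−1)^0·-1^4·-1^0 = +1.
(a,b)_13: α=4, u≡2; β=2, v≡7 (mod 13); (2|13)=-1, (7|13)=-1; sign (−1)^0·-1^2·-1^4 = +1.
Ram(689333, -943) = {41, 43}; no ℚ_41-point on the conic.

[41, 43]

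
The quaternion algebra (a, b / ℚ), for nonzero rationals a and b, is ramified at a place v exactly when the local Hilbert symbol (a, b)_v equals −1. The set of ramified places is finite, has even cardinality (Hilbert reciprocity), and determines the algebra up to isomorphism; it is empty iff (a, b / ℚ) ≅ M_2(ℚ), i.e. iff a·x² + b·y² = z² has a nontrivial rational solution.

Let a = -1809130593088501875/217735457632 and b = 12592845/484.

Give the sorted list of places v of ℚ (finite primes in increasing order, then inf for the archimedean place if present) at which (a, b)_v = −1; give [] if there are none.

[2, 3]

(a, b) ≡ (-66, 5) mod (ℚ^×)²; places V = {2, 3, 5, 7, 11, 17, 19, 23, 37, ∞}.
(a,b)_5: α=4, u≡1; β=1, v≡1 (mod 5); (1|5)=+1, (1|5)=+1; sign (−1)^0·+1^1·+1^4 = +1.
(a,b)_23: α=8, u≡16; β=4, v≡22 (mod 23); (16|23)=+1, (22|23)=-1; sign (−1)^0·+1^4·-1^8 = +1.
(a,b)_37: α=2, u≡24; β=0, v≡2 (mod 37); (24|37)=-1, (2|37)=-1; sign (−1)^0·-1^0·-1^2 = +1.
(a,b)_11: α=-3, u≡9; β=-2, v≡3 (mod 11); (9|11)=+1, (3|11)=+1; sign (−1)^0·+1^-2·+1^-3 = +1.
(a,b)_2: α=-5, β=-2; u≡7, v≡5 (mod 8); ε(u)ε(v)=1·0, αω(v)=-5·1, βω(u)=-2·0; sum ≡ 1  ⇒  -1.
(a,b)_∞: sgn(-66)=−, sgn(5)=+, so +1.
(a,b)_17: α=-2, u≡4; β=0, v≡14 (mod 17); (4|17)=+1, (14|17)=-1; sign (−1)^0·+1^0·-1^-2 = +1.
(a,b)_19: α=-2, u≡2; β=0, v≡7 (mod 19); (2|19)=-1, (7|19)=+1; sign (−1)^0·-1^0·+1^-2 = +1.
(a,b)_3: α=3, u≡2; β=2, v≡2 (mod 3); (2|3)=-1, (2|3)=-1; sign (−1)^0·-1^2·-1^3 = -1.
(a,b)_7: α=-2, u≡1; β=0, v≡6 (mod 7); (1|7)=+1, (6|7)=-1; sign (−1)^0·+1^0·-1^-2 = +1.
Ram(-66, 5) = {2, 3}; no ℚ_2-point on the conic.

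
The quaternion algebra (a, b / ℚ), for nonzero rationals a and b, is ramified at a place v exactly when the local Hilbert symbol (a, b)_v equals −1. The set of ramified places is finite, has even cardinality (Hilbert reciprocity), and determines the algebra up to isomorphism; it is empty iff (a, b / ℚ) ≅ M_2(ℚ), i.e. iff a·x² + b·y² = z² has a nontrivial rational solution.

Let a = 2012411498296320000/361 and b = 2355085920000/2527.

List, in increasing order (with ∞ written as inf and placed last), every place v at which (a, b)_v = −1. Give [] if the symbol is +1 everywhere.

[7, 43]

Mod squares: a ≡ 82, b ≡ 851529. Check v ∈ {∞, 2, 3, 5, 7, 11, 19, 23, 41, 43}.
v=∞: 82 > 0 and 851529 > 0  ⇒  (a,b)_∞ = +1.
v=23: a=23^2·(≡3), b=23^1·(≡1) mod 23; (3|23)=+1, (1|23)=+1; (−1)^{2·1·11}·(+1)^1·(+1)^2 = +1.
v=43: a=43^2·(≡30), b=43^1·(≡13) mod 43; (30|43)=-1, (13|43)=+1; (−1)^{2·1·21}·(-1)^1·(+1)^2 = -1.
v=3: a=3^4·(≡1), b=3^1·(≡1) mod 3; (1|3)=+1, (1|3)=+1; (−1)^{4·1·1}·(+1)^1·(+1)^4 = +1.
v=41: a=41^1·(≡8), b=41^1·(≡36) mod 41; (8|41)=+1, (36|41)=+1; (−1)^{1·1·20}·(+1)^1·(+1)^1 = +1.
v=7: a=7^0·(≡3), b=7^-1·(≡4) mod 7; (3|7)=-1, (4|7)=+1; (−1)^{0·-1·3}·(-1)^-1·(+1)^0 = -1.
v=11: a=11^2·(≡3), b=11^2·(≡7) mod 11; (3|11)=+1, (7|11)=-1; (−1)^{2·2·5}·(+1)^2·(-1)^2 = +1.
v=19: a=19^-2·(≡16), b=19^-2·(≡9) mod 19; (16|19)=+1, (9|19)=+1; (−1)^{-2·-2·9}·(+1)^-2·(+1)^-2 = +1.
v=5: a=5^4·(≡2), b=5^4·(≡1) mod 5; (2|5)=-1, (1|5)=+1; (−1)^{4·4·2}·(-1)^4·(+1)^4 = +1.
v=2: v_2(a)=13, v_2(b)=8; units ≡ 1, 1 (mod 8); ε·ε+αω+βω = 0·0+13·0+8·0 ≡ 0  ⇒  (a,b)_2 = +1.
(82, 851529 / ℚ) ramifies at {7, 43}: a division algebra.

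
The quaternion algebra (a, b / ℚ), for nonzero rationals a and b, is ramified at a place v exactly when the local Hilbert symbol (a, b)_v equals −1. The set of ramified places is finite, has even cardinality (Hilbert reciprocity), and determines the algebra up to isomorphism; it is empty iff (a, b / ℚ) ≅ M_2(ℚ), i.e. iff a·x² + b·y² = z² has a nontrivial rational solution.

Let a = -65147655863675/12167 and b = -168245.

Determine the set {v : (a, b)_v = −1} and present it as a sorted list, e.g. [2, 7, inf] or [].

[2, 23, 31, inf]

(a, b) ≡ (-54901, -168245) mod (ℚ^×)²; places V = {2, 5, 7, 11, 19, 23, 31, 37, 47, ∞}.
(a,b)_47: α=2, u≡37; β=0, v≡15 (mod 47); (37|47)=+1, (15|47)=-1; sign (−1)^0·+1^0·-1^2 = +1.
(a,b)_19: α=2, u≡11; β=1, v≡18 (mod 19); (11|19)=+1, (18|19)=-1; sign (−1)^0·+1^1·-1^2 = +1.
(a,b)_∞: sgn(-54901)=−, sgn(-168245)=−, so -1.
(a,b)_7: α=1, u≡1; β=1, v≡3 (mod 7); (1|7)=+1, (3|7)=-1; sign (−1)^1·+1^1·-1^1 = +1.
(a,b)_31: α=1, u≡26; β=0, v≡23 (mod 31); (26|31)=-1, (23|31)=-1; sign (−1)^0·-1^0·-1^1 = -1.
(a,b)_37: α=2, u≡12; β=0, v≡31 (mod 37); (12|37)=+1, (31|37)=-1; sign (−1)^0·+1^0·-1^2 = +1.
(a,b)_5: α=2, u≡4; β=1, v≡1 (mod 5); (4|5)=+1, (1|5)=+1; sign (−1)^0·+1^1·+1^2 = +1.
(a,b)_2: α=0, β=0; u≡3, v≡3 (mod 8); ε(u)ε(v)=1·1, αω(v)=0·1, βω(u)=0·1; sum ≡ 1  ⇒  -1.
(a,b)_11: α=1, u≡4; β=1, v≡6 (mod 11); (4|11)=+1, (6|11)=-1; sign (−1)^1·+1^1·-1^1 = +1.
(a,b)_23: α=-3, u≡11; β=1, v≡22 (mod 23); (11|23)=-1, (22|23)=-1; sign (−1)^1·-1^1·-1^-3 = -1.
|Ram(-54901, -168245)| = 4, even; anisotropic at {2, 23, 31, ∞}.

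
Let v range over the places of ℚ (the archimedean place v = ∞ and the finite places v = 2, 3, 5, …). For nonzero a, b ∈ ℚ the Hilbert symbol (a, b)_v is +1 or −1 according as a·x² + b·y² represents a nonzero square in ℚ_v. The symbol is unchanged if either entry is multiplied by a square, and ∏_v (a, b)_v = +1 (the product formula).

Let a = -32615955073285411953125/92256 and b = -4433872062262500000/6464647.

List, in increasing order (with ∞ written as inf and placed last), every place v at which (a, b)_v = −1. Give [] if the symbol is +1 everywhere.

[2, 7, 11, inf]

(a, b) ≡ (-106590, -10374) mod (ℚ^×)²; places V = {2, 3, 5, 7, 11, 13, 17, 19, 31, ∞}.
(a,b)_31: α=-2, u≡25; β=-4, v≡29 (mod 31); (25|31)=+1, (29|31)=-1; sign (−1)^0·+1^-4·-1^-2 = +1.
(a,b)_17: α=3, u≡11; β=2, v≡13 (mod 17); (11|17)=-1, (13|17)=+1; sign (−1)^0·-1^2·+1^3 = +1.
(a,b)_3: α=-1, u≡2; β=5, v≡1 (mod 3); (2|3)=-1, (1|3)=+1; sign (−1)^1·-1^5·+1^-1 = +1.
(a,b)_19: α=1, u≡12; β=1, v≡4 (mod 19); (12|19)=-1, (4|19)=+1; sign (−1)^1·-1^1·+1^1 = +1.
(a,b)_∞: sgn(-106590)=−, sgn(-10374)=−, so -1.
(a,b)_7: α=6, u≡6; β=-1, v≡1 (mod 7); (6|7)=-1, (1|7)=+1; sign (−1)^0·-1^-1·+1^6 = -1.
(a,b)_13: α=4, u≡9; β=3, v≡11 (mod 13); (9|13)=+1, (11|13)=-1; sign (−1)^0·+1^3·-1^4 = +1.
(a,b)_2: α=-5, β=5; u≡1, v≡5 (mod 8); ε(u)ε(v)=0·0, αω(v)=-5·1, βω(u)=5·0; sum ≡ 1  ⇒  -1.
(a,b)_5: α=7, u≡2; β=8, v≡4 (mod 5); (2|5)=-1, (4|5)=+1; sign (−1)^0·-1^8·+1^7 = +1.
(a,b)_11: α=3, u≡5; β=2, v≡10 (mod 11); (5|11)=+1, (10|11)=-1; sign (−1)^0·+1^2·-1^3 = -1.
(-106590, -10374 / ℚ) ramifies at {2, 7, 11, ∞}: a division algebra.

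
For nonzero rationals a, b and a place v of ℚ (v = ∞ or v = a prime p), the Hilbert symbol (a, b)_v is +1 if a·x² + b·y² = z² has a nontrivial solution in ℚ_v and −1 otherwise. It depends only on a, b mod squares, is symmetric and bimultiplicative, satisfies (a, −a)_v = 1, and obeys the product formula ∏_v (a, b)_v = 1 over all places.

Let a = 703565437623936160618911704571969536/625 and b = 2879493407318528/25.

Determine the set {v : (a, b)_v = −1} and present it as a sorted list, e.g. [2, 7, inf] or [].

Mod squares: a ≡ 84854, b ≡ 79139522. Check v ∈ {∞, 2, 5, 7, 11, 13, 17, 19, 29, 37, 43}.
v=17: a=17^2·(≡12), b=17^1·(≡14) mod 17; (12|17)=-1, (14|17)=-1; (−1)^{2·1·8}·(-1)^1·(-1)^2 = -1.
v=29: a=29^5·(≡26), b=29^2·(≡1) mod 29; (26|29)=-1, (1|29)=+1; (−1)^{5·2·14}·(-1)^2·(+1)^5 = +1.
v=43: a=43^2·(≡17), b=43^1·(≡41) mod 43; (17|43)=+1, (41|43)=+1; (−1)^{2·1·21}·(+1)^1·(+1)^2 = +1.
v=5: a=5^-4·(≡1), b=5^-2·(≡3) mod 5; (1|5)=+1, (3|5)=-1; (−1)^{-4·-2·2}·(+1)^-2·(-1)^-4 = +1.
v=37: a=37^2·(≡8), b=37^1·(≡30) mod 37; (8|37)=-1, (30|37)=+1; (−1)^{2·1·18}·(-1)^1·(+1)^2 = -1.
v=19: a=19^3·(≡16), b=19^1·(≡4) mod 19; (16|19)=+1, (4|19)=+1; (−1)^{3·1·9}·(+1)^1·(+1)^3 = -1.
v=7: a=7^3·(≡6), b=7^1·(≡2) mod 7; (6|7)=-1, (2|7)=+1; (−1)^{3·1·3}·(-1)^1·(+1)^3 = +1.
v=11: a=11^3·(≡5), b=11^1·(≡8) mod 11; (5|11)=+1, (8|11)=-1; (−1)^{3·1·5}·(+1)^1·(-1)^3 = +1.
v=∞: 84854 > 0 and 79139522 > 0  ⇒  (a,b)_∞ = +1.
v=13: a=13^4·(≡10), b=13^2·(≡5) mod 13; (10|13)=+1, (5|13)=-1; (−1)^{4·2·6}·(+1)^2·(-1)^4 = +1.
v=2: v_2(a)=19, v_2(b)=9; units ≡ 3, 1 (mod 8); ε·ε+αω+βω = 1·0+19·0+9·1 ≡ 1  ⇒  (a,b)_2 = -1.
(84854, 79139522 / ℚ) ramifies at {2, 17, 19, 37}: a division algebra.

[2, 17, 19, 37]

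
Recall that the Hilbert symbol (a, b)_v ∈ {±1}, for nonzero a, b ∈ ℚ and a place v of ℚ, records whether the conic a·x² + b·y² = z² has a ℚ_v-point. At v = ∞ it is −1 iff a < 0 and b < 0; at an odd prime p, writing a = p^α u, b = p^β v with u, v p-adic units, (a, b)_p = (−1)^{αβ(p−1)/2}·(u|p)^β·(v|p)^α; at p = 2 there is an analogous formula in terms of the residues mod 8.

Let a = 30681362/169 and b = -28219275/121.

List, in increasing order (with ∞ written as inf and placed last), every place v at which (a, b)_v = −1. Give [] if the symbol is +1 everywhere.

Mod squares: a ≡ 36482, b ≡ -125419. Check v ∈ {∞, 2, 3, 5, 7, 11, 13, 17, 19, 23, 29, 37, 41}.
v=41: a=41^0·(≡32), b=41^1·(≡4) mod 41; (32|41)=+1, (4|41)=+1; (−1)^{0·1·20}·(+1)^1·(+1)^0 = +1.
v=19: a=19^0·(≡14), b=19^1·(≡17) mod 19; (14|19)=-1, (17|19)=+1; (−1)^{0·1·9}·(-1)^1·(+1)^0 = -1.
v=2: v_2(a)=1, v_2(b)=0; units ≡ 1, 5 (mod 8); ε·ε+αω+βω = 0·0+1·1+0·0 ≡ 1  ⇒  (a,b)_2 = -1.
v=23: a=23^0·(≡18), b=23^1·(≡17) mod 23; (18|23)=+1, (17|23)=-1; (−1)^{0·1·11}·(+1)^1·(-1)^0 = +1.
v=37: a=37^1·(≡15), b=37^0·(≡7) mod 37; (15|37)=-1, (7|37)=+1; (−1)^{1·0·18}·(-1)^0·(+1)^1 = +1.
v=3: a=3^0·(≡2), b=3^2·(≡2) mod 3; (2|3)=-1, (2|3)=-1; (−1)^{0·2·1}·(-1)^2·(-1)^0 = +1.
v=5: a=5^0·(≡3), b=5^2·(≡4) mod 5; (3|5)=-1, (4|5)=+1; (−1)^{0·2·2}·(-1)^2·(+1)^0 = +1.
v=7: a=7^0·(≡5), b=7^1·(≡5) mod 7; (5|7)=-1, (5|7)=-1; (−1)^{0·1·3}·(-1)^1·(-1)^0 = -1.
v=∞: 36482 > 0 and -125419 < 0  ⇒  (a,b)_∞ = +1.
v=29: a=29^3·(≡21), b=29^0·(≡9) mod 29; (21|29)=-1, (9|29)=+1; (−1)^{3·0·14}·(-1)^0·(+1)^3 = +1.
v=13: a=13^-2·(≡10), b=13^0·(≡5) mod 13; (10|13)=+1, (5|13)=-1; (−1)^{-2·0·6}·(+1)^0·(-1)^-2 = +1.
v=17: a=17^1·(≡2), b=17^0·(≡14) mod 17; (2|17)=+1, (14|17)=-1; (−1)^{1·0·8}·(+1)^0·(-1)^1 = -1.
v=11: a=11^0·(≡2), b=11^-2·(≡4) mod 11; (2|11)=-1, (4|11)=+1; (−1)^{0·-2·5}·(-1)^-2·(+1)^0 = +1.
(36482, -125419 / ℚ) ramifies at {2, 7, 17, 19}: a division algebra.

[2, 7, 17, 19]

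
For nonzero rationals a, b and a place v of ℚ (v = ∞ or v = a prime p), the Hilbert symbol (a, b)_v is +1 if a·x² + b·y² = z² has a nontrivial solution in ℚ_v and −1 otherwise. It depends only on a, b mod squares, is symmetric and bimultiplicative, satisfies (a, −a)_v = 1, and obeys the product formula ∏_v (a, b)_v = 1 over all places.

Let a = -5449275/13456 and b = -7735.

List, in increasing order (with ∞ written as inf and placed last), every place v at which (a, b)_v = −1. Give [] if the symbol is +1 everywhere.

(a, b) ≡ (-299, -7735) mod (ℚ^×)²; places V = {2, 3, 5, 7, 13, 17, 23, 29, ∞}.
(a,b)_29: α=-2, u≡9; β=0, v≡8 (mod 29); (9|29)=+1, (8|29)=-1; sign (−1)^0·+1^0·-1^-2 = +1.
(a,b)_5: α=2, u≡4; β=1, v≡3 (mod 5); (4|5)=+1, (3|5)=-1; sign (−1)^0·+1^1·-1^2 = +1.
(a,b)_17: α=0, u≡14; β=1, v≡4 (mod 17); (14|17)=-1, (4|17)=+1; sign (−1)^0·-1^1·+1^0 = -1.
(a,b)_2: α=-4, β=0; u≡5, v≡1 (mod 8); ε(u)ε(v)=0·0, αω(v)=-4·0, βω(u)=0·1; sum ≡ 0  ⇒  +1.
(a,b)_23: α=1, u≡21; β=0, v≡16 (mod 23); (21|23)=-1, (16|23)=+1; sign (−1)^0·-1^0·+1^1 = +1.
(a,b)_13: α=1, u≡10; β=1, v≡3 (mod 13); (10|13)=+1, (3|13)=+1; sign (−1)^0·+1^1·+1^1 = +1.
(a,b)_7: α=0, u≡4; β=1, v≡1 (mod 7); (4|7)=+1, (1|7)=+1; sign (−1)^0·+1^1·+1^0 = +1.
(a,b)_∞: sgn(-299)=−, sgn(-7735)=−, so -1.
(a,b)_3: α=6, u≡1; β=0, v≡2 (mod 3); (1|3)=+1, (2|3)=-1; sign (−1)^0·+1^0·-1^6 = +1.
|Ram(-299, -7735)| = 2, even; anisotropic at {17, ∞}.

[17, inf]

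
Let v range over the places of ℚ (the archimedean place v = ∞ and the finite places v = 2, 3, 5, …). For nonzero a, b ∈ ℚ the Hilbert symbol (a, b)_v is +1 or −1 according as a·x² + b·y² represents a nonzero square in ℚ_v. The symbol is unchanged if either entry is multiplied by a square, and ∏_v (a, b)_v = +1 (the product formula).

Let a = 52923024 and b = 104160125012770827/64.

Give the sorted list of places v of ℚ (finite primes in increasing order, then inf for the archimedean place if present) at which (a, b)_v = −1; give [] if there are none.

[7, 43]

(a, b) ≡ (367521, 3) mod (ℚ^×)²; places V = {2, 3, 7, 11, 13, 37, 43, ∞}.
(a,b)_7: α=1, u≡5; β=2, v≡5 (mod 7); (5|7)=-1, (5|7)=-1; sign (−1)^0·-1^2·-1^1 = -1.
(a,b)_2: α=4, β=-6; u≡1, v≡3 (mod 8); ε(u)ε(v)=0·1, αω(v)=4·1, βω(u)=-6·0; sum ≡ 0  ⇒  +1.
(a,b)_3: α=3, u≡2; β=5, v≡1 (mod 3); (2|3)=-1, (1|3)=+1; sign (−1)^1·-1^5·+1^3 = +1.
(a,b)_∞: sgn(367521)=+, sgn(3)=+, so +1.
(a,b)_43: α=1, u≡22; β=2, v≡33 (mod 43); (22|43)=-1, (33|43)=-1; sign (−1)^0·-1^2·-1^1 = -1.
(a,b)_11: α=1, u≡4; β=2, v≡9 (mod 11); (4|11)=+1, (9|11)=+1; sign (−1)^0·+1^2·+1^1 = +1.
(a,b)_13: α=0, u≡11; β=4, v≡9 (mod 13); (11|13)=-1, (9|13)=+1; sign (−1)^0·-1^4·+1^0 = +1.
(a,b)_37: α=1, u≡6; β=2, v≡21 (mod 37); (6|37)=-1, (21|37)=+1; sign (−1)^0·-1^2·+1^1 = +1.
|Ram(367521, 3)| = 2, even; anisotropic at {7, 43}.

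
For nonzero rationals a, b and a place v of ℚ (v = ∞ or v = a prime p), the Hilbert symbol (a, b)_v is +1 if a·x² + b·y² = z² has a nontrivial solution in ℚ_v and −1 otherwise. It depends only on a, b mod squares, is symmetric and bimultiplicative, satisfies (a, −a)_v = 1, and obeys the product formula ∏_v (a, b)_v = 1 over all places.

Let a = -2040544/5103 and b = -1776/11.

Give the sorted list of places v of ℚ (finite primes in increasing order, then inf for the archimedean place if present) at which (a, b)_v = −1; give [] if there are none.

Mod squares: a ≡ -7378, b ≡ -1221. Check v ∈ {∞, 2, 3, 7, 11, 17, 31, 37}.
v=3: a=3^-6·(≡2), b=3^1·(≡1) mod 3; (2|3)=-1, (1|3)=+1; (−1)^{-6·1·1}·(-1)^1·(+1)^-6 = -1.
v=37: a=37^0·(≡35), b=37^1·(≡36) mod 37; (35|37)=-1, (36|37)=+1; (−1)^{0·1·18}·(-1)^1·(+1)^0 = -1.
v=11: a=11^2·(≡1), b=11^-1·(≡6) mod 11; (1|11)=+1, (6|11)=-1; (−1)^{2·-1·5}·(+1)^-1·(-1)^2 = +1.
v=∞: -7378 < 0 and -1221 < 0  ⇒  (a,b)_∞ = -1.
v=7: a=7^-1·(≡5), b=7^0·(≡4) mod 7; (5|7)=-1, (4|7)=+1; (−1)^{-1·0·3}·(-1)^0·(+1)^-1 = +1.
v=31: a=31^1·(≡19), b=31^0·(≡2) mod 31; (19|31)=+1, (2|31)=+1; (−1)^{1·0·15}·(+1)^0·(+1)^1 = +1.
v=2: v_2(a)=5, v_2(b)=4; units ≡ 7, 3 (mod 8); ε·ε+αω+βω = 1·1+5·1+4·0 ≡ 0  ⇒  (a,b)_2 = +1.
v=17: a=17^1·(≡13), b=17^0·(≡7) mod 17; (13|17)=+1, (7|17)=-1; (−1)^{1·0·8}·(+1)^0·(-1)^1 = -1.
(-7378, -1221 / ℚ) ramifies at {3, 17, 37, ∞}: a division algebra.

[3, 17, 37, inf]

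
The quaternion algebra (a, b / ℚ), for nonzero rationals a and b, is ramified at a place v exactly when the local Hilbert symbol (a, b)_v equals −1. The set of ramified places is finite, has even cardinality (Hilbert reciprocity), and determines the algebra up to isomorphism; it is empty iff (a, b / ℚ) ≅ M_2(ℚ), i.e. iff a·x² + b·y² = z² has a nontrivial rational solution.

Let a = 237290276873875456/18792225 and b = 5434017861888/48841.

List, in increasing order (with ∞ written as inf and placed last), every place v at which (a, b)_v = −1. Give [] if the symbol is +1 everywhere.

[11, 43]

(a, b) ≡ (96019, 473) mod (ℚ^×)²; places V = {2, 3, 5, 7, 11, 13, 17, 29, 43, ∞}.
(a,b)_∞: sgn(96019)=+, sgn(473)=+, so +1.
(a,b)_29: α=3, u≡23; β=2, v≡20 (mod 29); (23|29)=+1, (20|29)=+1; sign (−1)^0·+1^2·+1^3 = +1.
(a,b)_13: α=0, u≡1; β=-2, v≡6 (mod 13); (1|13)=+1, (6|13)=-1; sign (−1)^0·+1^-2·-1^0 = +1.
(a,b)_43: α=1, u≡21; β=1, v≡15 (mod 43); (21|43)=+1, (15|43)=+1; sign (−1)^1·+1^1·+1^1 = -1.
(a,b)_11: α=5, u≡6; β=3, v≡7 (mod 11); (6|11)=-1, (7|11)=-1; sign (−1)^1·-1^3·-1^5 = -1.
(a,b)_5: α=-2, u≡4; β=0, v≡3 (mod 5); (4|5)=+1, (3|5)=-1; sign (−1)^0·+1^0·-1^-2 = +1.
(a,b)_7: α=3, u≡4; β=2, v≡4 (mod 7); (4|7)=+1, (4|7)=+1; sign (−1)^0·+1^2·+1^3 = +1.
(a,b)_17: α=-4, u≡14; β=-2, v≡3 (mod 17); (14|17)=-1, (3|17)=-1; sign (−1)^0·-1^-2·-1^-4 = +1.
(a,b)_2: α=12, β=8; u≡3, v≡1 (mod 8); ε(u)ε(v)=1·0, αω(v)=12·0, βω(u)=8·1; sum ≡ 0  ⇒  +1.
(a,b)_3: α=-2, u≡1; β=2, v≡2 (mod 3); (1|3)=+1, (2|3)=-1; sign (−1)^0·+1^2·-1^-2 = +1.
(96019, 473 / ℚ) ramifies at {11, 43}: a division algebra.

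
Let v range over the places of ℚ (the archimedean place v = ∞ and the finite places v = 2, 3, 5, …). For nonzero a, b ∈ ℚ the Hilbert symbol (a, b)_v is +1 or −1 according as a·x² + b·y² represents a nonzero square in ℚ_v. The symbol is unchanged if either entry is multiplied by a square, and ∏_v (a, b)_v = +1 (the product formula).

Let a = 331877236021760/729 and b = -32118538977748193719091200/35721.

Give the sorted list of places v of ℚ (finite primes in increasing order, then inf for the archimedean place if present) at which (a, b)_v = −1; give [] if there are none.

(a, b) ≡ (6890, -13717) mod (ℚ^×)²; places V = {2, 3, 5, 7, 11, 13, 29, 43, 53, ∞}.
(a,b)_7: α=0, u≡2; β=-2, v≡3 (mod 7); (2|7)=+1, (3|7)=-1; sign (−1)^0·+1^-2·-1^0 = +1.
(a,b)_2: α=9, β=20; u≡5, v≡3 (mod 8); ε(u)ε(v)=0·1, αω(v)=9·1, βω(u)=20·1; sum ≡ 1  ⇒  -1.
(a,b)_43: α=2, u≡15; β=3, v≡31 (mod 43); (15|43)=+1, (31|43)=+1; sign (−1)^0·+1^3·+1^2 = +1.
(a,b)_3: α=-6, u≡2; β=-6, v≡2 (mod 3); (2|3)=-1, (2|3)=-1; sign (−1)^0·-1^-6·-1^-6 = +1.
(a,b)_∞: sgn(6890)=+, sgn(-13717)=−, so +1.
(a,b)_11: α=2, u≡9; β=3, v≡2 (mod 11); (9|11)=+1, (2|11)=-1; sign (−1)^0·+1^3·-1^2 = +1.
(a,b)_53: α=1, u≡43; β=2, v≡24 (mod 53); (43|53)=+1, (24|53)=+1; sign (−1)^0·+1^2·+1^1 = +1.
(a,b)_13: α=1, u≡9; β=2, v≡2 (mod 13); (9|13)=+1, (2|13)=-1; sign (−1)^0·+1^2·-1^1 = -1.
(a,b)_5: α=1, u≡3; β=2, v≡2 (mod 5); (3|5)=-1, (2|5)=-1; sign (−1)^0·-1^2·-1^1 = -1.
(a,b)_29: α=2, u≡26; β=3, v≡5 (mod 29); (26|29)=-1, (5|29)=+1; sign (−1)^0·-1^3·+1^2 = -1.
(6890, -13717 / ℚ) ramifies at {2, 5, 13, 29}: a division algebra.

[2, 5, 13, 29]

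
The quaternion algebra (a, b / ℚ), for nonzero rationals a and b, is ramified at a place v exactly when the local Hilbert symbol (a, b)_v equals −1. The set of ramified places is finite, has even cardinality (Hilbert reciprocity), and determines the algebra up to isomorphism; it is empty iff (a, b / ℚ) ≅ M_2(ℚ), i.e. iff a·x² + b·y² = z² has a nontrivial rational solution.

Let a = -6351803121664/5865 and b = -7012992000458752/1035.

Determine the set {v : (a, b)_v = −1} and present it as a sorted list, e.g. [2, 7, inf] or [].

Mod squares: a ≡ -17160990, b ≡ -408595. Check v ∈ {∞, 2, 3, 5, 7, 11, 13, 17, 19, 23}.
v=13: a=13^2·(≡5), b=13^0·(≡7) mod 13; (5|13)=-1, (7|13)=-1; (−1)^{2·0·6}·(-1)^0·(-1)^2 = +1.
v=17: a=17^-1·(≡7), b=17^1·(≡14) mod 17; (7|17)=-1, (14|17)=-1; (−1)^{-1·1·8}·(-1)^1·(-1)^-1 = +1.
v=2: v_2(a)=19, v_2(b)=24; units ≡ 1, 5 (mod 8); ε·ε+αω+βω = 0·0+19·1+24·0 ≡ 1  ⇒  (a,b)_2 = -1.
v=11: a=11^1·(≡6), b=11^1·(≡8) mod 11; (6|11)=-1, (8|11)=-1; (−1)^{1·1·5}·(-1)^1·(-1)^1 = -1.
v=3: a=3^-1·(≡1), b=3^-2·(≡2) mod 3; (1|3)=+1, (2|3)=-1; (−1)^{-1·-2·1}·(+1)^-2·(-1)^-1 = -1.
v=19: a=19^1·(≡18), b=19^1·(≡15) mod 19; (18|19)=-1, (15|19)=-1; (−1)^{1·1·9}·(-1)^1·(-1)^1 = -1.
v=23: a=23^-1·(≡2), b=23^-1·(≡15) mod 23; (2|23)=+1, (15|23)=-1; (−1)^{-1·-1·11}·(+1)^-1·(-1)^-1 = +1.
v=5: a=5^-1·(≡2), b=5^-1·(≡4) mod 5; (2|5)=-1, (4|5)=+1; (−1)^{-1·-1·2}·(-1)^-1·(+1)^-1 = -1.
v=∞: -17160990 < 0 and -408595 < 0  ⇒  (a,b)_∞ = -1.
v=7: a=7^3·(≡5), b=7^6·(≡4) mod 7; (5|7)=-1, (4|7)=+1; (−1)^{3·6·3}·(-1)^6·(+1)^3 = +1.
|Ram(-17160990, -408595)| = 6, even; anisotropic at {2, 3, 5, 11, 19, ∞}.

[2, 3, 5, 11, 19, inf]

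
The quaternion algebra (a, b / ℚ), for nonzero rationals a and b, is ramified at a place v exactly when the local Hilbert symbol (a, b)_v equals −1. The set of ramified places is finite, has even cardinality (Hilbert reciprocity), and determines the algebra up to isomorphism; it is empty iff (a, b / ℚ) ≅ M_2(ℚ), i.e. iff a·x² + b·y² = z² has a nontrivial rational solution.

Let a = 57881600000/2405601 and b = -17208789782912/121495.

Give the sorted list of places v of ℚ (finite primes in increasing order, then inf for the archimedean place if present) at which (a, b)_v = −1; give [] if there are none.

[2, 7, 17, 19]

Mod squares: a ≡ 22610, b ≡ -10010. Check v ∈ {∞, 2, 3, 5, 7, 11, 13, 17, 19, 47}.
v=13: a=13^0·(≡1), b=13^1·(≡12) mod 13; (1|13)=+1, (12|13)=+1; (−1)^{0·1·6}·(+1)^1·(+1)^0 = +1.
v=3: a=3^-2·(≡2), b=3^0·(≡1) mod 3; (2|3)=-1, (1|3)=+1; (−1)^{-2·0·1}·(-1)^0·(+1)^-2 = +1.
v=∞: 22610 > 0 and -10010 < 0  ⇒  (a,b)_∞ = +1.
v=2: v_2(a)=13, v_2(b)=7; units ≡ 1, 3 (mod 8); ε·ε+αω+βω = 0·1+13·1+7·0 ≡ 1  ⇒  (a,b)_2 = -1.
v=19: a=19^1·(≡14), b=19^2·(≡10) mod 19; (14|19)=-1, (10|19)=-1; (−1)^{1·2·9}·(-1)^2·(-1)^1 = -1.
v=17: a=17^1·(≡1), b=17^4·(≡11) mod 17; (1|17)=+1, (11|17)=-1; (−1)^{1·4·8}·(+1)^4·(-1)^1 = -1.
v=47: a=47^-2·(≡25), b=47^-2·(≡34) mod 47; (25|47)=+1, (34|47)=+1; (−1)^{-2·-2·23}·(+1)^-2·(+1)^-2 = +1.
v=11: a=11^-2·(≡1), b=11^-1·(≡9) mod 11; (1|11)=+1, (9|11)=+1; (−1)^{-2·-1·5}·(+1)^-1·(+1)^-2 = +1.
v=5: a=5^5·(≡2), b=5^-1·(≡2) mod 5; (2|5)=-1, (2|5)=-1; (−1)^{5·-1·2}·(-1)^-1·(-1)^5 = +1.
v=7: a=7^1·(≡3), b=7^3·(≡6) mod 7; (3|7)=-1, (6|7)=-1; (−1)^{1·3·3}·(-1)^3·(-1)^1 = -1.
|Ram(22610, -10010)| = 4, even; anisotropic at {2, 7, 17, 19}.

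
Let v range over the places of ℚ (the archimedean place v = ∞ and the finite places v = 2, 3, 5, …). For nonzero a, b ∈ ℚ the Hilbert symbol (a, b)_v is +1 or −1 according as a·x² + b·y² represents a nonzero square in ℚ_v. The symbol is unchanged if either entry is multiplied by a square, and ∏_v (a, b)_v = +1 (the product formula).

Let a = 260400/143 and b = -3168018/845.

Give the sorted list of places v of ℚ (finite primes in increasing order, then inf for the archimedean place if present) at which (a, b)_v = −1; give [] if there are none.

Mod squares: a ≡ 93093, b ≡ -6090. Check v ∈ {∞, 2, 3, 5, 7, 11, 13, 17, 29, 31}.
v=11: a=11^-1·(≡4), b=11^0·(≡9) mod 11; (4|11)=+1, (9|11)=+1; (−1)^{-1·0·5}·(+1)^0·(+1)^-1 = +1.
v=5: a=5^2·(≡2), b=5^-1·(≡3) mod 5; (2|5)=-1, (3|5)=-1; (−1)^{2·-1·2}·(-1)^-1·(-1)^2 = -1.
v=31: a=31^1·(≡13), b=31^0·(≡15) mod 31; (13|31)=-1, (15|31)=-1; (−1)^{1·0·15}·(-1)^0·(-1)^1 = -1.
v=29: a=29^0·(≡10), b=29^1·(≡22) mod 29; (10|29)=-1, (22|29)=+1; (−1)^{0·1·14}·(-1)^1·(+1)^0 = -1.
v=7: a=7^1·(≡3), b=7^1·(≡5) mod 7; (3|7)=-1, (5|7)=-1; (−1)^{1·1·3}·(-1)^1·(-1)^1 = -1.
v=∞: 93093 > 0 and -6090 < 0  ⇒  (a,b)_∞ = +1.
v=13: a=13^-1·(≡8), b=13^-2·(≡6) mod 13; (8|13)=-1, (6|13)=-1; (−1)^{-1·-2·6}·(-1)^-2·(-1)^-1 = -1.
v=2: v_2(a)=4, v_2(b)=1; units ≡ 5, 3 (mod 8); ε·ε+αω+βω = 0·1+4·1+1·1 ≡ 1  ⇒  (a,b)_2 = -1.
v=17: a=17^0·(≡4), b=17^2·(≡13) mod 17; (4|17)=+1, (13|17)=+1; (−1)^{0·2·8}·(+1)^2·(+1)^0 = +1.
v=3: a=3^1·(≡2), b=3^3·(≡1) mod 3; (2|3)=-1, (1|3)=+1; (−1)^{1·3·1}·(-1)^3·(+1)^1 = +1.
Ram(93093, -6090) = {2, 5, 7, 13, 29, 31}; no ℚ_2-point on the conic.

[2, 5, 7, 13, 29, 31]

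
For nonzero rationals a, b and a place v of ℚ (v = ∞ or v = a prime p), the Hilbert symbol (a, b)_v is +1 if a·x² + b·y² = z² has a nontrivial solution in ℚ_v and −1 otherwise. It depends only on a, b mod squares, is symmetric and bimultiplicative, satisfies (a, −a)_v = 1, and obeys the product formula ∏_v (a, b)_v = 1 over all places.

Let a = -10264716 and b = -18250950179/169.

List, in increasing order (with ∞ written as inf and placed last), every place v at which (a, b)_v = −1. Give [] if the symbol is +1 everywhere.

Mod squares: a ≡ -11, b ≡ -11. Check v ∈ {∞, 2, 3, 7, 11, 13, 23}.
v=2: v_2(a)=2, v_2(b)=0; units ≡ 5, 5 (mod 8); ε·ε+αω+βω = 0·0+2·1+0·1 ≡ 0  ⇒  (a,b)_2 = +1.
v=3: a=3^2·(≡1), b=3^0·(≡1) mod 3; (1|3)=+1, (1|3)=+1; (−1)^{2·0·1}·(+1)^0·(+1)^2 = +1.
v=∞: -11 < 0 and -11 < 0  ⇒  (a,b)_∞ = -1.
v=11: a=11^1·(≡7), b=11^3·(≡7) mod 11; (7|11)=-1, (7|11)=-1; (−1)^{1·3·5}·(-1)^3·(-1)^1 = -1.
v=23: a=23^2·(≡8), b=23^4·(≡4) mod 23; (8|23)=+1, (4|23)=+1; (−1)^{2·4·11}·(+1)^4·(+1)^2 = +1.
v=13: a=13^0·(≡6), b=13^-2·(≡6) mod 13; (6|13)=-1, (6|13)=-1; (−1)^{0·-2·6}·(-1)^-2·(-1)^0 = +1.
v=7: a=7^2·(≡5), b=7^2·(≡5) mod 7; (5|7)=-1, (5|7)=-1; (−1)^{2·2·3}·(-1)^2·(-1)^2 = +1.
Ram(-11, -11) = {11, ∞}; no ℚ_11-point on the conic.

[11, inf]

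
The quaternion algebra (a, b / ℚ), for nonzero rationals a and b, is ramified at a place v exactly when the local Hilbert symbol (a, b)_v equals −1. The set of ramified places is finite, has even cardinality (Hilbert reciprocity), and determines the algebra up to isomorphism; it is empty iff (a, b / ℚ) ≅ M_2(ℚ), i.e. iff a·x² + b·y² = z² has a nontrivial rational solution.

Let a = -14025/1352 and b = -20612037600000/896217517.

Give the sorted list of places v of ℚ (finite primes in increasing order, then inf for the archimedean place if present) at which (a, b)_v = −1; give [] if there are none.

Mod squares: a ≡ -1122, b ≡ -255255. Check v ∈ {∞, 2, 3, 5, 7, 11, 13, 17, 19, 23}.
v=23: a=23^0·(≡22), b=23^-2·(≡20) mod 23; (22|23)=-1, (20|23)=-1; (−1)^{0·-2·11}·(-1)^-2·(-1)^0 = +1.
v=7: a=7^0·(≡3), b=7^1·(≡3) mod 7; (3|7)=-1, (3|7)=-1; (−1)^{0·1·3}·(-1)^1·(-1)^0 = -1.
v=3: a=3^1·(≡1), b=3^9·(≡1) mod 3; (1|3)=+1, (1|3)=+1; (−1)^{1·9·1}·(+1)^9·(+1)^1 = -1.
v=13: a=13^-2·(≡10), b=13^-1·(≡8) mod 13; (10|13)=+1, (8|13)=-1; (−1)^{-2·-1·6}·(+1)^-1·(-1)^-2 = +1.
v=2: v_2(a)=-3, v_2(b)=8; units ≡ 7, 1 (mod 8); ε·ε+αω+βω = 1·0+-3·0+8·0 ≡ 0  ⇒  (a,b)_2 = +1.
v=11: a=11^1·(≡10), b=11^1·(≡3) mod 11; (10|11)=-1, (3|11)=+1; (−1)^{1·1·5}·(-1)^1·(+1)^1 = +1.
v=19: a=19^0·(≡18), b=19^-4·(≡10) mod 19; (18|19)=-1, (10|19)=-1; (−1)^{0·-4·9}·(-1)^-4·(-1)^0 = +1.
v=5: a=5^2·(≡2), b=5^5·(≡4) mod 5; (2|5)=-1, (4|5)=+1; (−1)^{2·5·2}·(-1)^5·(+1)^2 = -1.
v=17: a=17^1·(≡16), b=17^1·(≡9) mod 17; (16|17)=+1, (9|17)=+1; (−1)^{1·1·8}·(+1)^1·(+1)^1 = +1.
v=∞: -1122 < 0 and -255255 < 0  ⇒  (a,b)_∞ = -1.
|Ram(-1122, -255255)| = 4, even; anisotropic at {3, 5, 7, ∞}.

[3, 5, 7, inf]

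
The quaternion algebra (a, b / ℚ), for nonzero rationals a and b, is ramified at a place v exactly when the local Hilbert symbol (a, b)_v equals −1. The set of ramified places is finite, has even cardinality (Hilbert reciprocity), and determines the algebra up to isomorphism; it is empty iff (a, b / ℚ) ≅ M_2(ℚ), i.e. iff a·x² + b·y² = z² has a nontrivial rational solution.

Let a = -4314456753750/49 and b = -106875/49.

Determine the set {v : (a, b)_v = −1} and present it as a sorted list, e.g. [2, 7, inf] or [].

[2, 13, 19, inf]

Mod squares: a ≡ -2124694, b ≡ -19. Check v ∈ {∞, 2, 3, 5, 7, 11, 13, 17, 19, 23}.
v=5: a=5^4·(≡1), b=5^4·(≡1) mod 5; (1|5)=+1, (1|5)=+1; (−1)^{4·4·2}·(+1)^4·(+1)^4 = +1.
v=19: a=19^3·(≡18), b=19^1·(≡12) mod 19; (18|19)=-1, (12|19)=-1; (−1)^{3·1·9}·(-1)^1·(-1)^3 = -1.
v=2: v_2(a)=1, v_2(b)=0; units ≡ 5, 5 (mod 8); ε·ε+αω+βω = 0·0+1·1+0·1 ≡ 1  ⇒  (a,b)_2 = -1.
v=11: a=11^1·(≡8), b=11^0·(≡9) mod 11; (8|11)=-1, (9|11)=+1; (−1)^{1·0·5}·(-1)^0·(+1)^1 = +1.
v=∞: -2124694 < 0 and -19 < 0  ⇒  (a,b)_∞ = -1.
v=7: a=7^-2·(≡4), b=7^-2·(≡1) mod 7; (4|7)=+1, (1|7)=+1; (−1)^{-2·-2·3}·(+1)^-2·(+1)^-2 = +1.
v=3: a=3^2·(≡2), b=3^2·(≡2) mod 3; (2|3)=-1, (2|3)=-1; (−1)^{2·2·1}·(-1)^2·(-1)^2 = +1.
v=13: a=13^1·(≡8), b=13^0·(≡5) mod 13; (8|13)=-1, (5|13)=-1; (−1)^{1·0·6}·(-1)^0·(-1)^1 = -1.
v=17: a=17^1·(≡8), b=17^0·(≡15) mod 17; (8|17)=+1, (15|17)=+1; (−1)^{1·0·8}·(+1)^0·(+1)^1 = +1.
v=23: a=23^1·(≡12), b=23^0·(≡2) mod 23; (12|23)=+1, (2|23)=+1; (−1)^{1·0·11}·(+1)^0·(+1)^1 = +1.
(-2124694, -19 / ℚ) ramifies at {2, 13, 19, ∞}: a division algebra.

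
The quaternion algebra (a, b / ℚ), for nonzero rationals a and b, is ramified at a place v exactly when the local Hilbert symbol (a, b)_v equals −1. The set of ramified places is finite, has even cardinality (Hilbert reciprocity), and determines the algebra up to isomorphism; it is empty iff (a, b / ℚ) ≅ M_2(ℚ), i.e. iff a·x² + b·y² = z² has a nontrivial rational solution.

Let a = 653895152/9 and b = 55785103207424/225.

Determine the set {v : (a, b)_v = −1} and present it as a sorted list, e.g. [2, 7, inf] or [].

[2, 31]

(a, b) ≡ (23, 30659) mod (ℚ^×)²; places V = {2, 3, 5, 23, 31, 43, ∞}.
(a,b)_2: α=4, β=10; u≡7, v≡3 (mod 8); ε(u)ε(v)=1·1, αω(v)=4·1, βω(u)=10·0; sum ≡ 1  ⇒  -1.
(a,b)_3: α=-2, u≡2; β=-2, v≡2 (mod 3); (2|3)=-1, (2|3)=-1; sign (−1)^0·-1^-2·-1^-2 = +1.
(a,b)_∞: sgn(23)=+, sgn(30659)=+, so +1.
(a,b)_23: α=1, u≡12; β=1, v≡7 (mod 23); (12|23)=+1, (7|23)=-1; sign (−1)^1·+1^1·-1^1 = +1.
(a,b)_5: α=0, u≡3; β=-2, v≡1 (mod 5); (3|5)=-1, (1|5)=+1; sign (−1)^0·-1^-2·+1^0 = +1.
(a,b)_31: α=2, u≡29; β=3, v≡8 (mod 31); (29|31)=-1, (8|31)=+1; sign (−1)^0·-1^3·+1^2 = -1.
(a,b)_43: α=2, u≡40; β=3, v≡1 (mod 43); (40|43)=+1, (1|43)=+1; sign (−1)^0·+1^3·+1^2 = +1.
|Ram(23, 30659)| = 2, even; anisotropic at {2, 31}.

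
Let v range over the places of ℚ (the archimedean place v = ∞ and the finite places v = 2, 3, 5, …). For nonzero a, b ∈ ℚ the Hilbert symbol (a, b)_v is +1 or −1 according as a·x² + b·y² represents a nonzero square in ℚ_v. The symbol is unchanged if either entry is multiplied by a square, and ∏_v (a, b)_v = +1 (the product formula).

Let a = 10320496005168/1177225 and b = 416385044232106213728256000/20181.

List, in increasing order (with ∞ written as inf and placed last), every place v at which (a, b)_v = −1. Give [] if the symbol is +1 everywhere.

Mod squares: a ≡ 646323, b ≡ 752115. Check v ∈ {∞, 2, 3, 5, 7, 13, 17, 19, 23, 29, 31, 37}.
v=23: a=23^1·(≡6), b=23^4·(≡7) mod 23; (6|23)=+1, (7|23)=-1; (−1)^{1·4·11}·(+1)^4·(-1)^1 = -1.
v=29: a=29^1·(≡11), b=29^3·(≡23) mod 29; (11|29)=-1, (23|29)=+1; (−1)^{1·3·14}·(-1)^3·(+1)^1 = -1.
v=∞: 646323 > 0 and 752115 > 0  ⇒  (a,b)_∞ = +1.
v=19: a=19^1·(≡6), b=19^3·(≡15) mod 19; (6|19)=+1, (15|19)=-1; (−1)^{1·3·9}·(+1)^3·(-1)^1 = +1.
v=37: a=37^2·(≡12), b=37^0·(≡10) mod 37; (12|37)=+1, (10|37)=+1; (−1)^{2·0·18}·(+1)^0·(+1)^2 = +1.
v=5: a=5^-2·(≡2), b=5^3·(≡3) mod 5; (2|5)=-1, (3|5)=-1; (−1)^{-2·3·2}·(-1)^3·(-1)^-2 = -1.
v=7: a=7^-2·(≡6), b=7^-1·(≡2) mod 7; (6|7)=-1, (2|7)=+1; (−1)^{-2·-1·3}·(-1)^-1·(+1)^-2 = -1.
v=17: a=17^1·(≡14), b=17^4·(≡9) mod 17; (14|17)=-1, (9|17)=+1; (−1)^{1·4·8}·(-1)^4·(+1)^1 = +1.
v=31: a=31^-2·(≡10), b=31^-2·(≡3) mod 31; (10|31)=+1, (3|31)=-1; (−1)^{-2·-2·15}·(+1)^-2·(-1)^-2 = +1.
v=3: a=3^7·(≡2), b=3^-1·(≡1) mod 3; (2|3)=-1, (1|3)=+1; (−1)^{7·-1·1}·(-1)^-1·(+1)^7 = +1.
v=2: v_2(a)=4, v_2(b)=16; units ≡ 3, 3 (mod 8); ε·ε+αω+βω = 1·1+4·1+16·1 ≡ 1  ⇒  (a,b)_2 = -1.
v=13: a=13^0·(≡5), b=13^1·(≡2) mod 13; (5|13)=-1, (2|13)=-1; (−1)^{0·1·6}·(-1)^1·(-1)^0 = -1.
Ram(646323, 752115) = {2, 5, 7, 13, 23, 29}; no ℚ_2-point on the conic.

[2, 5, 7, 13, 23, 29]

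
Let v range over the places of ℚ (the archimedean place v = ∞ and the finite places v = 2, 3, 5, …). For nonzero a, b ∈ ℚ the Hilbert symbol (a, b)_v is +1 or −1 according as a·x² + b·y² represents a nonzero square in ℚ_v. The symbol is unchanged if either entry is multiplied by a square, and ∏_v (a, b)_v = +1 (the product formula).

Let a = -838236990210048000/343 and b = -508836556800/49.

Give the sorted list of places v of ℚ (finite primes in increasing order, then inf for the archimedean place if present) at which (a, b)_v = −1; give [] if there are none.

Mod squares: a ≡ -15015, b ≡ -3. Check v ∈ {∞, 2, 3, 5, 7, 11, 13}.
v=7: a=7^-3·(≡2), b=7^-2·(≡2) mod 7; (2|7)=+1, (2|7)=+1; (−1)^{-3·-2·3}·(+1)^-2·(+1)^-3 = +1.
v=∞: -15015 < 0 and -3 < 0  ⇒  (a,b)_∞ = -1.
v=5: a=5^3·(≡2), b=5^2·(≡2) mod 5; (2|5)=-1, (2|5)=-1; (−1)^{3·2·2}·(-1)^2·(-1)^3 = -1.
v=2: v_2(a)=20, v_2(b)=12; units ≡ 1, 5 (mod 8); ε·ε+αω+βω = 0·0+20·1+12·0 ≡ 0  ⇒  (a,b)_2 = +1.
v=3: a=3^7·(≡2), b=3^5·(≡2) mod 3; (2|3)=-1, (2|3)=-1; (−1)^{7·5·1}·(-1)^5·(-1)^7 = -1.
v=11: a=11^3·(≡10), b=11^2·(≡8) mod 11; (10|11)=-1, (8|11)=-1; (−1)^{3·2·5}·(-1)^2·(-1)^3 = -1.
v=13: a=13^3·(≡5), b=13^2·(≡1) mod 13; (5|13)=-1, (1|13)=+1; (−1)^{3·2·6}·(-1)^2·(+1)^3 = +1.
|Ram(-15015, -3)| = 4, even; anisotropic at {3, 5, 11, ∞}.

[3, 5, 11, inf]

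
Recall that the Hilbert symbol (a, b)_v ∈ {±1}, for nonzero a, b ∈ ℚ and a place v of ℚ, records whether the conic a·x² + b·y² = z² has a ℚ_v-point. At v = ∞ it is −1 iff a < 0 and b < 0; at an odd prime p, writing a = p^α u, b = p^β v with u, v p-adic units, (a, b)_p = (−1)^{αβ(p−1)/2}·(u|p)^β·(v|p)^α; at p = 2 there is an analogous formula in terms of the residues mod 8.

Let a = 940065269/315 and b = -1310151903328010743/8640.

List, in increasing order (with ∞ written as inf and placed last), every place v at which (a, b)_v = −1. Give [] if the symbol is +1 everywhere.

(a, b) ≡ (215215, -105) mod (ℚ^×)²; places V = {2, 3, 5, 7, 11, 13, 17, 19, 23, 43, ∞}.
(a,b)_13: α=1, u≡6; β=2, v≡9 (mod 13); (6|13)=-1, (9|13)=+1; sign (−1)^0·-1^2·+1^1 = +1.
(a,b)_7: α=-1, u≡1; β=3, v≡6 (mod 7); (1|7)=+1, (6|7)=-1; sign (−1)^1·+1^3·-1^-1 = +1.
(a,b)_3: α=-2, u≡1; β=-3, v≡1 (mod 3); (1|3)=+1, (1|3)=+1; sign (−1)^0·+1^-3·+1^-2 = +1.
(a,b)_17: α=2, u≡14; β=0, v≡6 (mod 17); (14|17)=-1, (6|17)=-1; sign (−1)^0·-1^0·-1^2 = +1.
(a,b)_∞: sgn(215215)=+, sgn(-105)=−, so +1.
(a,b)_5: α=-1, u≡3; β=-1, v≡4 (mod 5); (3|5)=-1, (4|5)=+1; sign (−1)^0·-1^-1·+1^-1 = -1.
(a,b)_2: α=0, β=-6; u≡7, v≡7 (mod 8); ε(u)ε(v)=1·1, αω(v)=0·0, βω(u)=-6·0; sum ≡ 1  ⇒  -1.
(a,b)_43: α=1, u≡16; β=2, v≡21 (mod 43); (16|43)=+1, (21|43)=+1; sign (−1)^0·+1^2·+1^1 = +1.
(a,b)_23: α=2, u≡18; β=4, v≡20 (mod 23); (18|23)=+1, (20|23)=-1; sign (−1)^0·+1^4·-1^2 = +1.
(a,b)_19: α=0, u≡18; β=2, v≡16 (mod 19); (18|19)=-1, (16|19)=+1; sign (−1)^0·-1^2·+1^0 = +1.
(a,b)_11: α=1, u≡7; β=2, v≡1 (mod 11); (7|11)=-1, (1|11)=+1; sign (−1)^0·-1^2·+1^1 = +1.
Ram(215215, -105) = {2, 5}; no ℚ_2-point on the conic.

[2, 5]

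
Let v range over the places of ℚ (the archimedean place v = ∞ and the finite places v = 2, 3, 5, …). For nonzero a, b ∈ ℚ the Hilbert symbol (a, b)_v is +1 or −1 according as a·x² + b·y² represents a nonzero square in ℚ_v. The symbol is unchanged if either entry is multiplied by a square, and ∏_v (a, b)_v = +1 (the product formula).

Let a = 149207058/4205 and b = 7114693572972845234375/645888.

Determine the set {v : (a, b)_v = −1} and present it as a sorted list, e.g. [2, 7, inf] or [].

(a, b) ≡ (10010, 1365) mod (ℚ^×)²; places V = {2, 3, 5, 7, 11, 13, 17, 29, ∞}.
(a,b)_11: α=1, u≡8; β=4, v≡5 (mod 11); (8|11)=-1, (5|11)=+1; sign (−1)^0·-1^4·+1^1 = +1.
(a,b)_29: α=-2, u≡23; β=-2, v≡11 (mod 29); (23|29)=+1, (11|29)=-1; sign (−1)^0·+1^-2·-1^-2 = +1.
(a,b)_17: α=0, u≡5; β=2, v≡3 (mod 17); (5|17)=-1, (3|17)=-1; sign (−1)^0·-1^2·-1^0 = +1.
(a,b)_5: α=-1, u≡3; β=7, v≡3 (mod 5); (3|5)=-1, (3|5)=-1; sign (−1)^0·-1^7·-1^-1 = +1.
(a,b)_13: α=3, u≡9; β=7, v≡1 (mod 13); (9|13)=+1, (1|13)=+1; sign (−1)^0·+1^7·+1^3 = +1.
(a,b)_3: α=2, u≡2; β=-1, v≡2 (mod 3); (2|3)=-1, (2|3)=-1; sign (−1)^0·-1^-1·-1^2 = -1.
(a,b)_∞: sgn(10010)=+, sgn(1365)=+, so +1.
(a,b)_2: α=1, β=-8; u≡5, v≡5 (mod 8); ε(u)ε(v)=0·0, αω(v)=1·1, βω(u)=-8·1; sum ≡ 1  ⇒  -1.
(a,b)_7: α=3, u≡1; β=3, v≡6 (mod 7); (1|7)=+1, (6|7)=-1; sign (−1)^1·+1^3·-1^3 = +1.
Ram(10010, 1365) = {2, 3}; no ℚ_2-point on the conic.

[2, 3]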